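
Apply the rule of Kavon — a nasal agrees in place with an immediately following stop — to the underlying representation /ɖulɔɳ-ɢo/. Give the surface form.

The rule targets /ɳ/ (voiced retroflex nasal), which sits before the trigger /ɢ/ (uvular).
A voiced uvular nasal is [ɴ], so the surface segment is [ɴ].

[ɖulɔɴɢo]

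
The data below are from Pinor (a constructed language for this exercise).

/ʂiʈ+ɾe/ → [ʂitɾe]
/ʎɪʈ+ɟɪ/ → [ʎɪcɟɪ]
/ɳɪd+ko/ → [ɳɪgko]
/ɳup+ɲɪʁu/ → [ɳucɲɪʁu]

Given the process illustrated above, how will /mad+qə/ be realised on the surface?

The data show regressive place assimilation: /ʈ/ → [t] before /ɾ/; /ʈ/ → [c] before /ɟ/; /d/ → [g] before /k/; /p/ → [c] before /ɲ/. In each pair only place changes, matching the following consonant, while manner and voice stay constant.
/d/ is a voiced alveolar stop. The following trigger /q/ is uvular, so /d/ must become uvular as well.
Changing only its place to uvular gives [ɢ] — the voiced uvular stop.

[maɢqə]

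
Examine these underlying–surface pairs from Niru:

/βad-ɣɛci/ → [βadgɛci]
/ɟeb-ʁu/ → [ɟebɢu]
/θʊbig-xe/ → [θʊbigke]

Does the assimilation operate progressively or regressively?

Comparing underlying and surface forms, /ɣ/ → [g] is the alternation; the neighbouring /d/ is constant.
/ɣ/ is a fricative while /d/ is a stop; the output [g] is a stop, matching the trigger — so the feature that spreads is manner.
Checking the remaining alternations: /ʁ/ → [ɢ] after /b/ (fricative → stop, matching a stop); /x/ → [k] after /g/ (fricative → stop, matching a stop) — only manner changes, and always toward the preceding segment.
Since the segment that changes follows the conditioning segment, the assimilation is progressive.

progressive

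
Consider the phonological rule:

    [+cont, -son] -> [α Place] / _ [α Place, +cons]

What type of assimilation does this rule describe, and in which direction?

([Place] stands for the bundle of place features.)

The rule copies the place features (abbreviated [Place]) from the environment onto the target, so the assimilating feature is place.
Since the environment is written after the underscore, the trigger follows the target; the direction is regressive.

regressive place assimilation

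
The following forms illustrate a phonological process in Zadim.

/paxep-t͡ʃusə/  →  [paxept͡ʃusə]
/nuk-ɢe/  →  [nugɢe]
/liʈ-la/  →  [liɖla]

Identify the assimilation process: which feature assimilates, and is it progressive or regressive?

Underlying /k/ is realised as [g] next to /ɢ/; /ɢ/ itself does not change.
The change voiceless → voiced matches the voicing of the following /ɢ/, identifying this as voicing assimilation.
Place and manner are unchanged, so the assimilation is partial, not total.
Checking the remaining alternation: /ʈ/ → [ɖ] before /l/ (voiceless → voiced, matching voiced) — only voicing changes, and always toward the following segment.
Nothing changes in [paxept͡ʃusə]: there the adjacent consonants already agree in voicing (/p/ and /t͡ʃ/ are both voiceless), so this form is consistent with the same rule.
Since the segment that changes precedes the conditioning segment, the assimilation is regressive.

regressive voicing assimilation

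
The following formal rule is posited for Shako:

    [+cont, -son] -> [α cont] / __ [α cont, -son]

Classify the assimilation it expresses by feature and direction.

regressive manner assimilation

The shared variable α links the value of [cont] on the target to that of the neighbouring obstruent. [cont] distinguishes stops from fricatives — a manner-of-articulation feature — so this is manner assimilation.
The conditioning segment sits to the right of the focus bar, meaning the trigger follows the segment that changes — regressive assimilation.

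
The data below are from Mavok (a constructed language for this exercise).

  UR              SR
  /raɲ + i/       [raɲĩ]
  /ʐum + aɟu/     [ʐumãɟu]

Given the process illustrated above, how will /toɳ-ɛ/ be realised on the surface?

[toɳɛ̃]

The data show progressive nasality assimilation (vowel nasalisation): /i/ → [ĩ] after /ɲ/; /a/ → [ã] after /m/ — a vowel is nasalised by an immediately preceding nasal consonant.
/ɛ/ sits next to the nasal /ɳ/ and is therefore nasalised to [ɛ̃].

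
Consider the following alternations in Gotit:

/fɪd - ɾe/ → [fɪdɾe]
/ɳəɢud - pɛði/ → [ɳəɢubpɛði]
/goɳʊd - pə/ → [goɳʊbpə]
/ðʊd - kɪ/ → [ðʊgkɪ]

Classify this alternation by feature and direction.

Underlying /d/ is realised as [b] next to /p/; /p/ itself does not change.
The change alveolar → bilabial matches the place of the following /p/, identifying this as place assimilation.
Manner and voice are unchanged, so the assimilation is partial, not total.
Checking the remaining alternation: /d/ → [g] before /k/ (alveolar → velar, matching velar) — only place changes, and always toward the following segment.
No alternation appears in [fɪdɾe]: there the adjacent consonants already agree in place (/d/ and /ɾ/ are both alveolar), so this form is consistent with the same rule.
The trigger is the following segment, so the direction is regressive (anticipatory).

regressive place assimilation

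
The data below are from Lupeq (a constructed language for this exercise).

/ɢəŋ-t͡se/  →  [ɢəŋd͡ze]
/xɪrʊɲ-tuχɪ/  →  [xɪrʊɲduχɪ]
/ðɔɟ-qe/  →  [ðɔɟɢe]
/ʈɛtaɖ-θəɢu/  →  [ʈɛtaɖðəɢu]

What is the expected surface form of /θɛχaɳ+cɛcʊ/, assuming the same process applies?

[θɛχaɳɟɛcʊ]

The data show progressive voicing assimilation: /t͡s/ → [d͡z] after /ŋ/; /t/ → [d] after /ɲ/; /q/ → [ɢ] after /ɟ/; /θ/ → [ð] after /ɖ/. In each pair only voicing changes, matching the preceding consonant, while place and manner stay constant.
The rule targets /c/ (voiceless palatal stop), which sits after the trigger /ɳ/ (voiced).
A voiced palatal stop is [ɟ], so the surface segment is [ɟ].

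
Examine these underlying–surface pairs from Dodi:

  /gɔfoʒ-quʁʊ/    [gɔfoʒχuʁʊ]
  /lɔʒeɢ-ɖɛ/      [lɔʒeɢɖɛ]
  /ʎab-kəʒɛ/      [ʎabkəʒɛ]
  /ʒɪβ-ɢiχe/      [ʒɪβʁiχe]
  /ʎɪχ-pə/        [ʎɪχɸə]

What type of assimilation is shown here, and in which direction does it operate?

The segment that alternates is /q/, which surfaces as [χ] when adjacent to /ʒ/.
/q/ is a stop while /ʒ/ is a fricative; the output [χ] is a fricative, matching the trigger — so the feature that spreads is manner.
Place and voice are unchanged, so the assimilation is partial, not total.
Checking the remaining alternations: /ɢ/ → [ʁ] after /β/ (stop → fricative, matching a fricative); /p/ → [ɸ] after /χ/ (stop → fricative, matching a fricative) — only manner changes, and always toward the preceding segment.
Nothing changes in [lɔʒeɢɖɛ], [ʎabkəʒɛ]: there the adjacent consonants already agree in manner (/ɖ/ and /ɢ/ are both stops; /k/ and /b/ are both stops), so these forms are consistent with the same rule.
The trigger is the preceding segment, so the direction is progressive (perseverative).

progressive manner assimilation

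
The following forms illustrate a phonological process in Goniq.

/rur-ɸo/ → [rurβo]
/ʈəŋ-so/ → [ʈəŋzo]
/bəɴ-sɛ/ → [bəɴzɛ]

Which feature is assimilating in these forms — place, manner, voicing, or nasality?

Comparing underlying and surface forms, /ɸ/ → [β] is the alternation; the neighbouring /r/ is constant.
/ɸ/ is voiceless while /r/ is voiced; the output [β] is voiced, matching the trigger — so the feature that spreads is voicing.
The other alternating forms pattern the same way: /s/ → [z] after /ŋ/ (voiceless → voiced, matching voiced); /s/ → [z] after /ɴ/ (voiceless → voiced, matching voiced) — only voicing changes, and always toward the preceding segment.

voicing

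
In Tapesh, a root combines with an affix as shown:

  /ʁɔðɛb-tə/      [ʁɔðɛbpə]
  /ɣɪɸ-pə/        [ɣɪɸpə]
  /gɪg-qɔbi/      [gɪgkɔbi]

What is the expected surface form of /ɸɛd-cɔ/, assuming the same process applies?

The data show progressive place assimilation: /t/ → [p] after /b/; /q/ → [k] after /g/. In each pair only place changes, matching the preceding consonant, while manner and voice stay constant.
No alternation appears in [ɣɪɸpə]: there the adjacent consonants already agree in place (/p/ and /ɸ/ are both bilabial), so this form is consistent with the same rule.
/c/ is a voiceless palatal stop. The preceding trigger /d/ is alveolar, so /c/ must become alveolar as well.
A voiceless alveolar stop is [t], so the surface segment is [t].

[ɸɛdtɔ]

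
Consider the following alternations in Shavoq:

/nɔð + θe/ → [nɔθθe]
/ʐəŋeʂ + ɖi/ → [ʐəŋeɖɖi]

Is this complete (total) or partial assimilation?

Underlying /ʂ/ is realised as [ɖ] next to /ɖ/; /ɖ/ itself does not change.
The output [ɖ] is identical to the trigger /ɖ/ — every feature (place, manner, voicing) has been copied — so this is total assimilation.
The other form behaves the same way: /ð/ → [θ] before /θ/ — in each case the output is a copy of the following consonant.

total assimilation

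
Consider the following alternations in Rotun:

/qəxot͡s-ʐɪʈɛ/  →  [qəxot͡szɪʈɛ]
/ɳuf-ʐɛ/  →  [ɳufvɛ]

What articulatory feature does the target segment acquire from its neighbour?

The segment that alternates is /ʐ/, which surfaces as [z] when adjacent to /t͡s/.
/ʐ/ is retroflex while /t͡s/ is alveolar; the output [z] is alveolar, matching the trigger — so the feature that spreads is place.
Checking the remaining alternation: /ʐ/ → [v] after /f/ (retroflex → labiodental, matching labiodental) — only place changes, and always toward the preceding segment.

place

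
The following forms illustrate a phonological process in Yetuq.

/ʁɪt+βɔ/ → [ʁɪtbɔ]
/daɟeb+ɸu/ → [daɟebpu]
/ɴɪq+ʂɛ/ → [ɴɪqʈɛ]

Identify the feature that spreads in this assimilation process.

manner

The segment that alternates is /β/, which surfaces as [b] when adjacent to /t/.
/β/ is a fricative while /t/ is a stop; the output [b] is a stop, matching the trigger — so the feature that spreads is manner.
The other alternating forms pattern the same way: /ɸ/ → [p] after /b/ (fricative → stop, matching a stop); /ʂ/ → [ʈ] after /q/ (fricative → stop, matching a stop) — only manner changes, and always toward the preceding segment.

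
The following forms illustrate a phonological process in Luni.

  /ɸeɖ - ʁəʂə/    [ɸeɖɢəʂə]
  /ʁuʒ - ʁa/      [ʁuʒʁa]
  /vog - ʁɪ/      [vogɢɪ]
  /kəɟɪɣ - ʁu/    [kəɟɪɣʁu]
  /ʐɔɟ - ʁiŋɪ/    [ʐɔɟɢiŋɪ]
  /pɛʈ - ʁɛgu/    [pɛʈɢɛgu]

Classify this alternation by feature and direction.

progressive manner assimilation

Underlying /ʁ/ is realised as [ɢ] next to /ɖ/; /ɖ/ itself does not change.
/ʁ/ is a fricative while /ɖ/ is a stop; the output [ɢ] is a stop, matching the trigger — so the feature that spreads is manner.
Place and voice are unchanged, so the assimilation is partial, not total.
The other alternating forms pattern the same way: /ʁ/ → [ɢ] after /g/ (fricative → stop, matching a stop); /ʁ/ → [ɢ] after /ɟ/ (fricative → stop, matching a stop); /ʁ/ → [ɢ] after /ʈ/ (fricative → stop, matching a stop) — only manner changes, and always toward the preceding segment.
No alternation appears in [ʁuʒʁa], [kəɟɪɣʁu]: there the adjacent consonants already agree in manner (/ʁ/ and /ʒ/ are both fricatives; /ʁ/ and /ɣ/ are both fricatives), so these forms are consistent with the same rule.
Since the segment that changes follows the conditioning segment, the assimilation is progressive.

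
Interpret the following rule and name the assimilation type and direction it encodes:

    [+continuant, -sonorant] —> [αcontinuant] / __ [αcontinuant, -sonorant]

regressive manner assimilation

The shared variable α links the value of [continuant] on the target to that of the neighbouring obstruent. [continuant] distinguishes stops from fricatives — a manner-of-articulation feature — so this is manner assimilation.
Since the environment is written after the underscore, the trigger follows the target; the direction is regressive.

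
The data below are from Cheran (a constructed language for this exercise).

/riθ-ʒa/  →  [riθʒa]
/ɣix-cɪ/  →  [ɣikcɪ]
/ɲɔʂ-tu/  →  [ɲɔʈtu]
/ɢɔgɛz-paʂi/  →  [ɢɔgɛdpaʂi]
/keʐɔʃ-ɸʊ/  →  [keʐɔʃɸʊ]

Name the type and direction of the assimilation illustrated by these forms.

Underlying /x/ is realised as [k] next to /c/; /c/ itself does not change.
The change fricative → stop matches the manner of the following /c/, identifying this as manner assimilation.
Place and voice are unchanged, so the assimilation is partial, not total.
The same holds elsewhere in the data: /ʂ/ → [ʈ] before /t/ (fricative → stop, matching a stop); /z/ → [d] before /p/ (fricative → stop, matching a stop) — only manner changes, and always toward the following segment.
Nothing changes in [riθʒa], [keʐɔʃɸʊ]: there the adjacent consonants already agree in manner (/θ/ and /ʒ/ are both fricatives; /ʃ/ and /ɸ/ are both fricatives), so these forms are consistent with the same rule.
The trigger is the following segment, so the direction is regressive (anticipatory).

regressive manner assimilation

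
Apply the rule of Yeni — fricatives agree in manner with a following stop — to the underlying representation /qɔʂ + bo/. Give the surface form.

[qɔʈbo]

/ʂ/ is a voiceless retroflex fricative. The following trigger /b/ is a stop, so /ʂ/ must become a stop as well.
The voiceless retroflex stop is [ʈ], so /ʂ/ → [ʈ].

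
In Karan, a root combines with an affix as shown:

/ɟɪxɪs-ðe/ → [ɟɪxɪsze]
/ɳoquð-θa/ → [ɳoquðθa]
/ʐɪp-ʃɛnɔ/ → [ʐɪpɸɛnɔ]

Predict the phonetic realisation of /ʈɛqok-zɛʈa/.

The data show progressive place assimilation: /ð/ → [z] after /s/; /ʃ/ → [ɸ] after /p/. In each pair only place changes, matching the preceding consonant, while manner and voice stay constant.
Nothing changes in [ɳoquðθa]: there the adjacent consonants already agree in place (/θ/ and /ð/ are both dental), so this form is consistent with the same rule.
/z/ is a voiced alveolar fricative. The preceding trigger /k/ is velar, so /z/ must become velar as well.
A voiced velar fricative is [ɣ], so the surface segment is [ɣ].

[ʈɛqokɣɛʈa]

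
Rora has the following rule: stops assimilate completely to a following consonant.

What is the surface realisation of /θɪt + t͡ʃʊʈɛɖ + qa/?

/t/ is the segment targeted by the rule; it sits immediately before /t͡ʃ/, so it assimilates completely and surfaces as [t͡ʃ].
At the second juncture, /ɖ/ likewise becomes [q] adjacent to /q/.

[θɪt͡ʃt͡ʃʊʈɛqqa]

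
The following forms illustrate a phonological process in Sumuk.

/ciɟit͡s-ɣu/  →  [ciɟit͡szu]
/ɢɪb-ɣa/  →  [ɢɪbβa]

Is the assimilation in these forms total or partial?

partial assimilation

The segment that alternates is /ɣ/, which surfaces as [z] when adjacent to /t͡s/.
/ɣ/ is velar while /t͡s/ is alveolar; the output [z] is alveolar, matching the trigger — so the feature that spreads is place.
Manner and voice are unchanged, so the assimilation is partial, not total.
The other alternating form patterns the same way: /ɣ/ → [β] after /b/ (velar → bilabial, matching bilabial) — only place changes, and always toward the preceding segment.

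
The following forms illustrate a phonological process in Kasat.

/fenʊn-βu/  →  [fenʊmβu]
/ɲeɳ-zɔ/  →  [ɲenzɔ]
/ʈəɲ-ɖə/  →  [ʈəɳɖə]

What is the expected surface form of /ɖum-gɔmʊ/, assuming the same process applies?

[ɖuŋgɔmʊ]

The data show regressive place assimilation: /n/ → [m] before /β/; /ɳ/ → [n] before /z/; /ɲ/ → [ɳ] before /ɖ/. In each pair only place changes, matching the following consonant, while manner and voice stay constant.
/m/ is a voiced bilabial nasal. The following trigger /g/ is velar, so /m/ must become velar as well.
The voiced velar nasal is [ŋ], so /m/ → [ŋ].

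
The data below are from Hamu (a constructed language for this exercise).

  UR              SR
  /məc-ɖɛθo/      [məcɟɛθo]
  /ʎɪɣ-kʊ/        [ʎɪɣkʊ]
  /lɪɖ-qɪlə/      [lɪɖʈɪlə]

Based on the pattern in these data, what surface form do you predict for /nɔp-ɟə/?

The data show progressive place assimilation: /ɖ/ → [ɟ] after /c/; /q/ → [ʈ] after /ɖ/. In each pair only place changes, matching the preceding consonant, while manner and voice stay constant.
No alternation appears in [ʎɪɣkʊ]: there the adjacent consonants already agree in place (/k/ and /ɣ/ are both velar), so this form is consistent with the same rule.
/ɟ/ is a voiced palatal stop. The preceding trigger /p/ is bilabial, so /ɟ/ must become bilabial as well.
A voiced bilabial stop is [b], so the surface segment is [b].

[nɔpbə]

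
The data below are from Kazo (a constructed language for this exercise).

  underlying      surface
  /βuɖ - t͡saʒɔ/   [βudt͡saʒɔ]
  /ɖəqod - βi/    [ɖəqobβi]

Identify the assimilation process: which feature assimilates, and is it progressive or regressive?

regressive place assimilation

Underlying /ɖ/ is realised as [d] next to /t͡s/; /t͡s/ itself does not change.
The change retroflex → alveolar matches the place of the following /t͡s/, identifying this as place assimilation.
Manner and voice are unchanged, so the assimilation is partial, not total.
Checking the remaining alternation: /d/ → [b] before /β/ (alveolar → bilabial, matching bilabial) — only place changes, and always toward the following segment.
The trigger is the following segment, so the direction is regressive (anticipatory).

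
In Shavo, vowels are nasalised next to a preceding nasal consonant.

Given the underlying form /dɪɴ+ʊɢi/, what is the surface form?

/ʊ/ sits next to the nasal /ɴ/ and is therefore nasalised to [ʊ̃].

[dɪɴʊ̃ɢi]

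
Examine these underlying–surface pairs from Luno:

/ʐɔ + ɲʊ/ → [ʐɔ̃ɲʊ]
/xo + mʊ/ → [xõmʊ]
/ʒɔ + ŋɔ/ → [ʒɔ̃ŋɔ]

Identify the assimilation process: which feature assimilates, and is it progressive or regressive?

The vowel /ɔ/ surfaces as nasalised [ɔ̃] next to the following nasal /ɲ/ — it has acquired the [+nasal] feature of its neighbour.
The other forms show the same pattern: /o/ → [õ] before /m/; /ɔ/ → [ɔ̃] before /ŋ/ — each time a vowel is nasalised next to a following nasal.
Because the conditioning nasal is to the right of the vowel that changes, the process is regressive (anticipatory).

regressive nasality assimilation (vowel nasalisation)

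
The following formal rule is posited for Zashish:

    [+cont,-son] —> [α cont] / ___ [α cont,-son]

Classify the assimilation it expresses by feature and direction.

The rule copies [cont] (continuancy) from the environment onto the target fricatives; since [±cont] encodes the stop/fricative manner contrast, the assimilating dimension is manner.
The conditioning segment sits to the right of the focus bar, meaning the trigger follows the segment that changes — regressive assimilation.

regressive manner assimilation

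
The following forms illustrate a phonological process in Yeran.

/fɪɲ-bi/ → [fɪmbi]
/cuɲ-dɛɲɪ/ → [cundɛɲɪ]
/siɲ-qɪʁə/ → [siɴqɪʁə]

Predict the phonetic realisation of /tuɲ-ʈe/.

[tuɳʈe]

The data show regressive place assimilation: /ɲ/ → [m] before /b/; /ɲ/ → [n] before /d/; /ɲ/ → [ɴ] before /q/. In each pair only place changes, matching the following consonant, while manner and voice stay constant.
The rule targets /ɲ/ (voiced palatal nasal), which sits before the trigger /ʈ/ (retroflex).
A voiced retroflex nasal is [ɳ], so the surface segment is [ɳ].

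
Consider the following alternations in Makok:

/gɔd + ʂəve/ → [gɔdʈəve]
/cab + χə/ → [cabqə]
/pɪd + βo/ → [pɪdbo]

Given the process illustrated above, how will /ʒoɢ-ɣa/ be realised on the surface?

The data show progressive manner assimilation: /ʂ/ → [ʈ] after /d/; /χ/ → [q] after /b/; /β/ → [b] after /d/. In each pair only manner changes, matching the preceding consonant, while place and voice stay constant.
The rule targets /ɣ/ (voiced velar fricative), which sits after the trigger /ɢ/ (stop).
A voiced velar stop is [g], so the surface segment is [g].

[ʒoɢga]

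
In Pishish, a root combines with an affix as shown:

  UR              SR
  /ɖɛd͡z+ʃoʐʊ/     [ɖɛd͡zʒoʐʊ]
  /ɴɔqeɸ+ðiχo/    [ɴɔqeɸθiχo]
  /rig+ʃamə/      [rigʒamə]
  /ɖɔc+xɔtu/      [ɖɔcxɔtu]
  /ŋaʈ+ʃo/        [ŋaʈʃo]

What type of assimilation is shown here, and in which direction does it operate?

progressive voicing assimilation

The segment that alternates is /ʃ/, which surfaces as [ʒ] when adjacent to /d͡z/.
/ʃ/ is voiceless while /d͡z/ is voiced; the output [ʒ] is voiced, matching the trigger — so the feature that spreads is voicing.
Place and manner are unchanged, so the assimilation is partial, not total.
Checking the remaining alternations: /ð/ → [θ] after /ɸ/ (voiced → voiceless, matching voiceless); /ʃ/ → [ʒ] after /g/ (voiceless → voiced, matching voiced) — only voicing changes, and always toward the preceding segment.
Nothing changes in [ɖɔcxɔtu], [ŋaʈʃo]: there the adjacent consonants already agree in voicing (/x/ and /c/ are both voiceless; /ʃ/ and /ʈ/ are both voiceless), so these forms are consistent with the same rule.
The trigger is the preceding segment, so the direction is progressive (perseverative).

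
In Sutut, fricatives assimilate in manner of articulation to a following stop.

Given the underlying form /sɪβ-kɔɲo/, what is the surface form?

[sɪbkɔɲo]

/β/ is a voiced bilabial fricative. The following trigger /k/ is a stop, so /β/ must become a stop as well.
Changing only its manner to stop gives [b] — the voiced bilabial stop.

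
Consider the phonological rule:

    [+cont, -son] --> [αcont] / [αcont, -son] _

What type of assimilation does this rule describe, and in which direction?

progressive manner assimilation

The shared variable α links the value of [cont] on the target to that of the neighbouring obstruent. [cont] distinguishes stops from fricatives — a manner-of-articulation feature — so this is manner assimilation.
Since the environment is written before the underscore, the trigger precedes the target; the direction is progressive.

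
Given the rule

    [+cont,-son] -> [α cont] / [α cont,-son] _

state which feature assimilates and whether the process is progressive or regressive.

The rule copies [cont] (continuancy) from the environment onto the target fricatives; since [±cont] encodes the stop/fricative manner contrast, the assimilating dimension is manner.
The conditioning segment sits to the left of the focus bar, meaning the trigger precedes the segment that changes — progressive assimilation.

progressive manner assimilation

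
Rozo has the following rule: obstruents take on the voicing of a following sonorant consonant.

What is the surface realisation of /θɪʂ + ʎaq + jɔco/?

[θɪʐʎaɢjɔco]

The rule targets /ʂ/ (voiceless retroflex fricative), which sits before the trigger /ʎ/ (voiced).
A voiced retroflex fricative is [ʐ], so the surface segment is [ʐ].
The same rule applies at the second boundary: /q/ → [ɢ] next to /j/.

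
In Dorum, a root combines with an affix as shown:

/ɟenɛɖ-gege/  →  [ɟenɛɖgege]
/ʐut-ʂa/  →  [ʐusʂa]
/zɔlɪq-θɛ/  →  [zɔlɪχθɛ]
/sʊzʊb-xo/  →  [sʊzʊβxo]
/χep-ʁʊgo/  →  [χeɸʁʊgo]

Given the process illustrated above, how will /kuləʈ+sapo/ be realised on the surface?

[kuləʂsapo]

The data show regressive manner assimilation: /t/ → [s] before /ʂ/; /q/ → [χ] before /θ/; /b/ → [β] before /x/; /p/ → [ɸ] before /ʁ/. In each pair only manner changes, matching the following consonant, while place and voice stay constant.
Nothing changes in [ɟenɛɖgege]: there the adjacent consonants already agree in manner (/ɖ/ and /g/ are both stops), so this form is consistent with the same rule.
/ʈ/ is a voiceless retroflex stop. The following trigger /s/ is a fricative, so /ʈ/ must become a fricative as well.
Changing only its manner to fricative gives [ʂ] — the voiceless retroflex fricative.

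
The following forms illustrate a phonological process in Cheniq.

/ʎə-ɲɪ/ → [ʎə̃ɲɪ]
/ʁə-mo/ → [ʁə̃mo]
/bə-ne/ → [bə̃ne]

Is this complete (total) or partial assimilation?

partial assimilation

The vowel /ə/ surfaces as nasalised [ə̃] next to the following nasal /ɲ/ — it has acquired the [+nasal] feature of its neighbour.
Likewise in the remaining data: /ə/ → [ə̃] before /m/; /ə/ → [ə̃] before /n/ — each time a vowel is nasalised next to a following nasal.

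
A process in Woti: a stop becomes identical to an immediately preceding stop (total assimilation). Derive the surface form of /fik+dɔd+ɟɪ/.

[fikkɔddɪ]

/d/ is the segment targeted by the rule; it sits immediately after /k/, so it assimilates completely and surfaces as [k].
The same rule applies at the second boundary: /ɟ/ → [d] next to /d/.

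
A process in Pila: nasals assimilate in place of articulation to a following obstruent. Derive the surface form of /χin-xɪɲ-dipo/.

[χiŋxɪndipo]

The rule targets /n/ (voiced alveolar nasal), which sits before the trigger /x/ (velar).
The voiced velar nasal is [ŋ], so /n/ → [ŋ].
At the second juncture, /ɲ/ likewise becomes [n] adjacent to /d/.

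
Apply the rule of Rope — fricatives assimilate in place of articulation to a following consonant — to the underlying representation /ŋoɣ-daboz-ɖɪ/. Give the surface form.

/ɣ/ is a voiced velar fricative. The following trigger /d/ is alveolar, so /ɣ/ must become alveolar as well.
Changing only its place to alveolar gives [z] — the voiced alveolar fricative.
At the second juncture, /z/ likewise becomes [ʐ] adjacent to /ɖ/.

[ŋozdaboʐɖɪ]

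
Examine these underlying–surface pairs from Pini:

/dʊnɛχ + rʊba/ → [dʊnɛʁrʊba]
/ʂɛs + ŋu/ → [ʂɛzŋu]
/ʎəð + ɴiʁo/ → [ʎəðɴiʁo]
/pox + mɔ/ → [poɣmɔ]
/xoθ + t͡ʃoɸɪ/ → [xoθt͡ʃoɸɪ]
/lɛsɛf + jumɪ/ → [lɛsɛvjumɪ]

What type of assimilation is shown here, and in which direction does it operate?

regressive voicing assimilation

Comparing underlying and surface forms, /χ/ → [ʁ] is the alternation; the neighbouring /r/ is constant.
The change voiceless → voiced matches the voicing of the following /r/, identifying this as voicing assimilation.
Place and manner are unchanged, so the assimilation is partial, not total.
Checking the remaining alternations: /s/ → [z] before /ŋ/ (voiceless → voiced, matching voiced); /x/ → [ɣ] before /m/ (voiceless → voiced, matching voiced); /f/ → [v] before /j/ (voiceless → voiced, matching voiced) — only voicing changes, and always toward the following segment.
No alternation appears in [ʎəðɴiʁo], [xoθt͡ʃoɸɪ]: there the adjacent consonants already agree in voicing (/ð/ and /ɴ/ are both voiced; /θ/ and /t͡ʃ/ are both voiceless), so these forms are consistent with the same rule.
The trigger is the following segment, so the direction is regressive (anticipatory).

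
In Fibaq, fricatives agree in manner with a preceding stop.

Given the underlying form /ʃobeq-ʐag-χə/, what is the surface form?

/ʐ/ is a voiced retroflex fricative. The preceding trigger /q/ is a stop, so /ʐ/ must become a stop as well.
A voiced retroflex stop is [ɖ], so the surface segment is [ɖ].
The same rule applies at the second boundary: /χ/ → [q] next to /g/.

[ʃobeqɖagqə]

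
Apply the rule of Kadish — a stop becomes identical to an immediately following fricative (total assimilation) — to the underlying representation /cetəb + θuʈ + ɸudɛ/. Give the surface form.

/b/ is the segment targeted by the rule; it sits immediately before /θ/, so it assimilates completely and surfaces as [θ].
The same rule applies at the second boundary: /ʈ/ → [ɸ] next to /ɸ/.

[cetəθθuɸɸudɛ]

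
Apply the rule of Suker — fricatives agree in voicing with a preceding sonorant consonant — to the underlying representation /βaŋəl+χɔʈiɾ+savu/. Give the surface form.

[βaŋəlʁɔʈiɾzavu]

/χ/ is a voiceless uvular fricative. The preceding trigger /l/ is voiced, so /χ/ must become voiced as well.
The voiced uvular fricative is [ʁ], so /χ/ → [ʁ].
At the second juncture, /s/ likewise becomes [z] adjacent to /ɾ/.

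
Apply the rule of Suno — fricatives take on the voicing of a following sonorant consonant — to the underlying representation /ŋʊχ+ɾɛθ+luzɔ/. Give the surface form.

[ŋʊʁɾɛðluzɔ]

The rule targets /χ/ (voiceless uvular fricative), which sits before the trigger /ɾ/ (voiced).
A voiced uvular fricative is [ʁ], so the surface segment is [ʁ].
The same rule applies at the second boundary: /θ/ → [ð] next to /l/.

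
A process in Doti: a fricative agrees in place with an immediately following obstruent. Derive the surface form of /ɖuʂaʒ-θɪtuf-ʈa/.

/ʒ/ is a voiced postalveolar fricative. The following trigger /θ/ is dental, so /ʒ/ must become dental as well.
The voiced dental fricative is [ð], so /ʒ/ → [ð].
The same rule applies at the second boundary: /f/ → [ʂ] next to /ʈ/.

[ɖuʂaðθɪtuʂʈa]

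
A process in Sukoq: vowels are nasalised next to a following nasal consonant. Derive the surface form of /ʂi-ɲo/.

[ʂĩɲo]

The vowel /i/ is adjacent to the following nasal /ɲ/, so it acquires [+nasal] and surfaces as [ĩ].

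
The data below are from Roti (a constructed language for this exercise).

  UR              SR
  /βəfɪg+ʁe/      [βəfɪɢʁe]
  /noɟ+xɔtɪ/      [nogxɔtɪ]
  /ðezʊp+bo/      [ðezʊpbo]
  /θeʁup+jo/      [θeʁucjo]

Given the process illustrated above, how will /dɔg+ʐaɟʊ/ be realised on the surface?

The data show regressive place assimilation: /g/ → [ɢ] before /ʁ/; /ɟ/ → [g] before /x/; /p/ → [c] before /j/. In each pair only place changes, matching the following consonant, while manner and voice stay constant.
Nothing changes in [ðezʊpbo]: there the adjacent consonants already agree in place (/p/ and /b/ are both bilabial), so this form is consistent with the same rule.
The rule targets /g/ (voiced velar stop), which sits before the trigger /ʐ/ (retroflex).
The voiced retroflex stop is [ɖ], so /g/ → [ɖ].

[dɔɖʐaɟʊ]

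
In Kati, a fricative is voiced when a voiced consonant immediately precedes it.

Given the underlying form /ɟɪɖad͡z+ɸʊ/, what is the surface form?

/ɸ/ is a voiceless bilabial fricative. The preceding trigger /d͡z/ is voiced, so /ɸ/ must become voiced as well.
A voiced bilabial fricative is [β], so the surface segment is [β].

[ɟɪɖad͡zβʊ]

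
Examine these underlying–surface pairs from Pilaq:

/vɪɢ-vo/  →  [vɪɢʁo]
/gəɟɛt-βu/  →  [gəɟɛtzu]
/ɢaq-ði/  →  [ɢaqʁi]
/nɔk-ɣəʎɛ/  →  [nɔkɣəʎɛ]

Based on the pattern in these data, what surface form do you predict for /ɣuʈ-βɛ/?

[ɣuʈʐɛ]

The data show progressive place assimilation: /v/ → [ʁ] after /ɢ/; /β/ → [z] after /t/; /ð/ → [ʁ] after /q/. In each pair only place changes, matching the preceding consonant, while manner and voice stay constant.
Nothing changes in [nɔkɣəʎɛ]: there the adjacent consonants already agree in place (/ɣ/ and /k/ are both velar), so this form is consistent with the same rule.
The rule targets /β/ (voiced bilabial fricative), which sits after the trigger /ʈ/ (retroflex).
Changing only its place to retroflex gives [ʐ] — the voiced retroflex fricative.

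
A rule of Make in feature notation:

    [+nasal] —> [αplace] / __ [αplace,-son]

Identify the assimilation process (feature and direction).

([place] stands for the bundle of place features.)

The shared variable α links the value of the place features (abbreviated [place]) on the target to the same value on the neighbouring segment, so place is the feature that assimilates.
The conditioning segment sits to the right of the focus bar, meaning the trigger follows the segment that changes — regressive assimilation.

regressive place assimilation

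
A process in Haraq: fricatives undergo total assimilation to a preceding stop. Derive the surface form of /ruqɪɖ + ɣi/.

/ɣ/ is the segment targeted by the rule; it sits immediately after /ɖ/, so it assimilates completely and surfaces as [ɖ].

[ruqɪɖɖi]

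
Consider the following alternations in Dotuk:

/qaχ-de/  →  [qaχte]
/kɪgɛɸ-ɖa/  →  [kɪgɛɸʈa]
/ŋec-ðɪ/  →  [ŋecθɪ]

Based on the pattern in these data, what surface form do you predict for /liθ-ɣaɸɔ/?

[liθxaɸɔ]

The data show progressive voicing assimilation: /d/ → [t] after /χ/; /ɖ/ → [ʈ] after /ɸ/; /ð/ → [θ] after /c/. In each pair only voicing changes, matching the preceding consonant, while place and manner stay constant.
The rule targets /ɣ/ (voiced velar fricative), which sits after the trigger /θ/ (voiceless).
A voiceless velar fricative is [x], so the surface segment is [x].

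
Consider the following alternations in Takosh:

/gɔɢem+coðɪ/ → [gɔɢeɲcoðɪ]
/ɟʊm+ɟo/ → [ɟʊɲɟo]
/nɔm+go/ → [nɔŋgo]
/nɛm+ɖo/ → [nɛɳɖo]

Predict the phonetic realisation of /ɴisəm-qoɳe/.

The data show regressive place assimilation: /m/ → [ɲ] before /c/; /m/ → [ɲ] before /ɟ/; /m/ → [ŋ] before /g/; /m/ → [ɳ] before /ɖ/. In each pair only place changes, matching the following consonant, while manner and voice stay constant.
/m/ is a voiced bilabial nasal. The following trigger /q/ is uvular, so /m/ must become uvular as well.
The voiced uvular nasal is [ɴ], so /m/ → [ɴ].

[ɴisəɴqoɳe]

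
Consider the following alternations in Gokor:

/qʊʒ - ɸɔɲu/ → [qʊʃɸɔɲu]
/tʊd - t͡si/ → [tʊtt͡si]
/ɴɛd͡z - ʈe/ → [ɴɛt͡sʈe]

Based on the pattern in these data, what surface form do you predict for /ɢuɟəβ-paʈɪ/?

[ɢuɟəɸpaʈɪ]

The data show regressive voicing assimilation: /ʒ/ → [ʃ] before /ɸ/; /d/ → [t] before /t͡s/; /d͡z/ → [t͡s] before /ʈ/. In each pair only voicing changes, matching the following consonant, while place and manner stay constant.
/β/ is a voiced bilabial fricative. The following trigger /p/ is voiceless, so /β/ must become voiceless as well.
The voiceless bilabial fricative is [ɸ], so /β/ → [ɸ].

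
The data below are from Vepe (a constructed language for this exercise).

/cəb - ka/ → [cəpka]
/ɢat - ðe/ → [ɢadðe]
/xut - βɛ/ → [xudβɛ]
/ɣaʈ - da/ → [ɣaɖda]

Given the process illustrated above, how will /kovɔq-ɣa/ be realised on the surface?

[kovɔɢɣa]

The data show regressive voicing assimilation: /b/ → [p] before /k/; /t/ → [d] before /ð/; /t/ → [d] before /β/; /ʈ/ → [ɖ] before /d/. In each pair only voicing changes, matching the following consonant, while place and manner stay constant.
The rule targets /q/ (voiceless uvular stop), which sits before the trigger /ɣ/ (voiced).
A voiced uvular stop is [ɢ], so the surface segment is [ɢ].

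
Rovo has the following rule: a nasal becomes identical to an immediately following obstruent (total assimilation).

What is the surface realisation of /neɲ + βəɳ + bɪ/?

[neββəbbɪ]

/ɲ/ is the segment targeted by the rule; it sits immediately before /β/, so it assimilates completely and surfaces as [β].
At the second juncture, /ɳ/ likewise becomes [b] adjacent to /b/.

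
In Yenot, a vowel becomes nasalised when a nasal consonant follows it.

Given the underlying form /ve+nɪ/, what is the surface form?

/e/ sits next to the nasal /n/ and is therefore nasalised to [ẽ].

[vẽnɪ]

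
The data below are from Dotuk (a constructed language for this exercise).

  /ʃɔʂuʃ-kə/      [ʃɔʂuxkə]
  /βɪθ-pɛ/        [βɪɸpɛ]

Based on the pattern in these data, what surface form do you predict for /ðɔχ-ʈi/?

The data show regressive place assimilation: /ʃ/ → [x] before /k/; /θ/ → [ɸ] before /p/. In each pair only place changes, matching the following consonant, while manner and voice stay constant.
The rule targets /χ/ (voiceless uvular fricative), which sits before the trigger /ʈ/ (retroflex).
A voiceless retroflex fricative is [ʂ], so the surface segment is [ʂ].

[ðɔʂʈi]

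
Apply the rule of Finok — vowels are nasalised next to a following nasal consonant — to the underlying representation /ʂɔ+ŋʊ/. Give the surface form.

The vowel /ɔ/ is adjacent to the following nasal /ŋ/, so it acquires [+nasal] and surfaces as [ɔ̃].

[ʂɔ̃ŋʊ]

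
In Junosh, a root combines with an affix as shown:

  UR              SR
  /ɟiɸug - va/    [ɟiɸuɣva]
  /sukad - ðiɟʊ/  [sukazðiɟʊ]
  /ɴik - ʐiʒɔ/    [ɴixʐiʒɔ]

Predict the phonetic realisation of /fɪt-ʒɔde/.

[fɪsʒɔde]

The data show regressive manner assimilation: /g/ → [ɣ] before /v/; /d/ → [z] before /ð/; /k/ → [x] before /ʐ/. In each pair only manner changes, matching the following consonant, while place and voice stay constant.
/t/ is a voiceless alveolar stop. The following trigger /ʒ/ is a fricative, so /t/ must become a fricative as well.
A voiceless alveolar fricative is [s], so the surface segment is [s].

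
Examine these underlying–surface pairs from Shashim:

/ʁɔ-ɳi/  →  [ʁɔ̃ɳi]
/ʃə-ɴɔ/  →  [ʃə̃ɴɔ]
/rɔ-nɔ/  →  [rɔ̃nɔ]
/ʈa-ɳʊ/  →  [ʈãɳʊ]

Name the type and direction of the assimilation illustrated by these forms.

The vowel /ɔ/ surfaces as nasalised [ɔ̃] next to the following nasal /ɳ/ — it has acquired the [+nasal] feature of its neighbour.
Likewise in the remaining data: /ə/ → [ə̃] before /ɴ/; /ɔ/ → [ɔ̃] before /n/; /a/ → [ã] before /ɳ/ — each time a vowel is nasalised next to a following nasal.
Because the conditioning nasal is to the right of the vowel that changes, the process is regressive (anticipatory).

regressive nasality assimilation (vowel nasalisation)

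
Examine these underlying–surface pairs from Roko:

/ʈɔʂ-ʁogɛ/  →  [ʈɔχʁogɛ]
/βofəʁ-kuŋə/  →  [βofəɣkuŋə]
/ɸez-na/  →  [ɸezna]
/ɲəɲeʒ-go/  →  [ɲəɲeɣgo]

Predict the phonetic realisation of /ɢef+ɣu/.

[ɢexɣu]

The data show regressive place assimilation: /ʂ/ → [χ] before /ʁ/; /ʁ/ → [ɣ] before /k/; /ʒ/ → [ɣ] before /g/. In each pair only place changes, matching the following consonant, while manner and voice stay constant.
Nothing changes in [ɸezna]: there the adjacent consonants already agree in place (/z/ and /n/ are both alveolar), so this form is consistent with the same rule.
/f/ is a voiceless labiodental fricative. The following trigger /ɣ/ is velar, so /f/ must become velar as well.
Changing only its place to velar gives [x] — the voiceless velar fricative.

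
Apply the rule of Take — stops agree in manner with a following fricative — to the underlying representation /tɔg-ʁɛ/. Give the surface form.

[tɔɣʁɛ]

/g/ is a voiced velar stop. The following trigger /ʁ/ is a fricative, so /g/ must become a fricative as well.
A voiced velar fricative is [ɣ], so the surface segment is [ɣ].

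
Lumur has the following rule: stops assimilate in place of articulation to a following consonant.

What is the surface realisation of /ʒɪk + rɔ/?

The rule targets /k/ (voiceless velar stop), which sits before the trigger /r/ (alveolar).
Changing only its place to alveolar gives [t] — the voiceless alveolar stop.

[ʒɪtrɔ]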